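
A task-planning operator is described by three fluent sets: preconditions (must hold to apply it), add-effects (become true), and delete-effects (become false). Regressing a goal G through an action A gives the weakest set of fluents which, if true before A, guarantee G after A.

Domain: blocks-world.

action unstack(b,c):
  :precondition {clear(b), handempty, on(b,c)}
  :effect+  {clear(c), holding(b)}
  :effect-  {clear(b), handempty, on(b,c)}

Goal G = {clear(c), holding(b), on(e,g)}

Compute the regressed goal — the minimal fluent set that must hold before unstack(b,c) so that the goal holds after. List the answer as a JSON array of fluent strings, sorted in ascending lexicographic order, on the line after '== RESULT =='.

Regress:
  G ∩ del = {}  (empty — regression defined)
  G \ add = {clear(c), holding(b), on(e,g)} \ {clear(c), holding(b)} = {on(e,g)}
  ∪ pre   = {on(e,g)} ∪ {clear(b), handempty, on(b,c)}
          = {clear(b), handempty, on(b,c), on(e,g)}

== RESULT ==
["clear(b)", "handempty", "on(b,c)", "on(e,g)"]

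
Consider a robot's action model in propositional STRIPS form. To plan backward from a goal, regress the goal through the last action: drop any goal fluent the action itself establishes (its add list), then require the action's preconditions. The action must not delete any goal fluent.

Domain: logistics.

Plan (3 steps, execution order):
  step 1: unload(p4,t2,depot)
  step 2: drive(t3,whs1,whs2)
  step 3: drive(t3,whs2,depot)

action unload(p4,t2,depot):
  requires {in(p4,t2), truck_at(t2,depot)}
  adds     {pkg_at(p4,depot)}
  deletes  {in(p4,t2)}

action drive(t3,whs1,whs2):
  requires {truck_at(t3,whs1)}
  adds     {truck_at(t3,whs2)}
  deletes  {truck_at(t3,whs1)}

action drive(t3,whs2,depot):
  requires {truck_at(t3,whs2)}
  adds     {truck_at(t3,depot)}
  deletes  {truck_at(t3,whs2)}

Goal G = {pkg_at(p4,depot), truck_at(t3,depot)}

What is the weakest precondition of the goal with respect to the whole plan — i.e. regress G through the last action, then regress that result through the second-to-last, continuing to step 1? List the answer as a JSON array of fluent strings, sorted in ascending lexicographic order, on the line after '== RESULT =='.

Regress step by step:
  through step 3 (drive(t3,whs2,depot)): drop {truck_at(t3,depot)}, keep {pkg_at(p4,depot)}, require {truck_at(t3,whs2)}
    → {pkg_at(p4,depot), truck_at(t3,whs2)}
  through step 2 (drive(t3,whs1,whs2)): drop {truck_at(t3,whs2)}, keep {pkg_at(p4,depot)}, require {truck_at(t3,whs1)}
    → {pkg_at(p4,depot), truck_at(t3,whs1)}
  through step 1 (unload(p4,t2,depot)): drop {pkg_at(p4,depot)}, keep {truck_at(t3,whs1)}, require {in(p4,t2), truck_at(t2,depot)}
    → {in(p4,t2), truck_at(t2,depot), truck_at(t3,whs1)}

== RESULT ==
["in(p4,t2)", "truck_at(t2,depot)", "truck_at(t3,whs1)"]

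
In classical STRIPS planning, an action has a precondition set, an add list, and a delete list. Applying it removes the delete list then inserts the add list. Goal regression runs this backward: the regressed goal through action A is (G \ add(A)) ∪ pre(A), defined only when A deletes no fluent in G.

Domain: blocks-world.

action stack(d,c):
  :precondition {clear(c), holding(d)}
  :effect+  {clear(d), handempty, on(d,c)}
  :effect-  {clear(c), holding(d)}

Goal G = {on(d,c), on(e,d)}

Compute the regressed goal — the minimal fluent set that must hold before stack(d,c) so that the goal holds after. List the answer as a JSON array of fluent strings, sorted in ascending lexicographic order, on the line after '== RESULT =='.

Regress:
  G ∩ del = {}  (empty — regression defined)
  G \ add = {on(d,c), on(e,d)} \ {clear(d), handempty, on(d,c)} = {on(e,d)}
  ∪ pre   = {on(e,d)} ∪ {clear(c), holding(d)}
          = {clear(c), holding(d), on(e,d)}

== RESULT ==
["clear(c)", "holding(d)", "on(e,d)"]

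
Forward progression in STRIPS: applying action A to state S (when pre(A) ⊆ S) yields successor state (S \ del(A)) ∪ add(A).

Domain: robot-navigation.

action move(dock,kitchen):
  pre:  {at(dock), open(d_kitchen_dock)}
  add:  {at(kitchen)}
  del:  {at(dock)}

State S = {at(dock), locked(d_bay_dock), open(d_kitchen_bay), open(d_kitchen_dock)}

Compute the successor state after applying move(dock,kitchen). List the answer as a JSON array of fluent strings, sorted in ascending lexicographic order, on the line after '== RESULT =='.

Compute (S \ del) ∪ add:
  pre ⊆ S: {at(dock), open(d_kitchen_dock)} ⊆ S  — applicable
  S \ del = {locked(d_bay_dock), open(d_kitchen_bay), open(d_kitchen_dock)}
  ∪ add   = {at(kitchen), locked(d_bay_dock), open(d_kitchen_bay), open(d_kitchen_dock)}

== RESULT ==
["at(kitchen)", "locked(d_bay_dock)", "open(d_kitchen_bay)", "open(d_kitchen_dock)"]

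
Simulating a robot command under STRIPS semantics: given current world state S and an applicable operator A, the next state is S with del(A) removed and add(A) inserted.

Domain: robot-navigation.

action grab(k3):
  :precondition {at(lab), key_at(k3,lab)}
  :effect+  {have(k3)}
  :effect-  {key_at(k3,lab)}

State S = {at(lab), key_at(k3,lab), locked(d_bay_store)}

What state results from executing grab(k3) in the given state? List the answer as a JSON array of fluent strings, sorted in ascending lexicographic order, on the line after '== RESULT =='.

Compute (S \ del) ∪ add:
  pre ⊆ S: {at(lab), key_at(k3,lab)} ⊆ S  — applicable
  S \ del = {at(lab), locked(d_bay_store)}
  ∪ add   = {at(lab), have(k3), locked(d_bay_store)}

== RESULT ==
["at(lab)", "have(k3)", "locked(d_bay_store)"]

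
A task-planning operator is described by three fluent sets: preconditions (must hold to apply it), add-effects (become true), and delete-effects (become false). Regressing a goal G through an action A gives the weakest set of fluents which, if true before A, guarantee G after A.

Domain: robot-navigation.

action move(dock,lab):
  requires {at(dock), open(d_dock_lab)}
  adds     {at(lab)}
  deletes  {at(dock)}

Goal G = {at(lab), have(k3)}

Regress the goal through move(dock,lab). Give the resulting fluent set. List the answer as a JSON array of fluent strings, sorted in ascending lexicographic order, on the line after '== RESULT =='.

Compute (G \ add) ∪ pre:
  G ∩ del = {}  (empty — regression defined)
  G \ add = {at(lab), have(k3)} \ {at(lab)} = {have(k3)}
  ∪ pre   = {have(k3)} ∪ {at(dock), open(d_dock_lab)}
          = {at(dock), have(k3), open(d_dock_lab)}

== RESULT ==
["at(dock)", "have(k3)", "open(d_dock_lab)"]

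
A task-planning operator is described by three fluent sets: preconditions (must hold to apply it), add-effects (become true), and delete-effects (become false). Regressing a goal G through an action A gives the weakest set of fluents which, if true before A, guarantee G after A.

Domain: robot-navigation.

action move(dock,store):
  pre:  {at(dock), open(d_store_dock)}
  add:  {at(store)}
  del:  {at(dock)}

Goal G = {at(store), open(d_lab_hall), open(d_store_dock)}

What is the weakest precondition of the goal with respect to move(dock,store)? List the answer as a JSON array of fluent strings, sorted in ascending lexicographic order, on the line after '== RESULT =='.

Compute (G \ add) ∪ pre:
  G ∩ del = {}  (empty — regression defined)
  G \ add = {at(store), open(d_lab_hall), open(d_store_dock)} \ {at(store)} = {open(d_lab_hall), open(d_store_dock)}
  ∪ pre   = {open(d_lab_hall), open(d_store_dock)} ∪ {at(dock), open(d_store_dock)}
          = {at(dock), open(d_lab_hall), open(d_store_dock)}

== RESULT ==
["at(dock)", "open(d_lab_hall)", "open(d_store_dock)"]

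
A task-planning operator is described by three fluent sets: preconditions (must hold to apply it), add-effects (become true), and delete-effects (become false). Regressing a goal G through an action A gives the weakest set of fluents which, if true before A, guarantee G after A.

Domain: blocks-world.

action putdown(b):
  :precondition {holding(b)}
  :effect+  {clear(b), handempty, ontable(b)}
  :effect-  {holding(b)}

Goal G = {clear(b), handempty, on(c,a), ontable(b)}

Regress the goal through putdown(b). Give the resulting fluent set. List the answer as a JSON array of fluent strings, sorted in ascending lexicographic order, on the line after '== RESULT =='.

Regress:
  G ∩ del = {}  (empty — regression defined)
  G \ add = {clear(b), handempty, on(c,a), ontable(b)} \ {clear(b), handempty, ontable(b)} = {on(c,a)}
  ∪ pre   = {on(c,a)} ∪ {holding(b)}
          = {holding(b), on(c,a)}

== RESULT ==
["holding(b)", "on(c,a)"]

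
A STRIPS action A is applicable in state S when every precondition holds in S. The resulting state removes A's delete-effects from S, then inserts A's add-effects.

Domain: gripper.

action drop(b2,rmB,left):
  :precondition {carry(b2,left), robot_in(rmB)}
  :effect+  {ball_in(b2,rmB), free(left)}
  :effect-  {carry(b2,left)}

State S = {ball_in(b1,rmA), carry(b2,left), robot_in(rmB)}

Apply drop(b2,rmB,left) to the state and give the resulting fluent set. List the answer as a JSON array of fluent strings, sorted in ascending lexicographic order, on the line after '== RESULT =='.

Progress:
  pre ⊆ S: {carry(b2,left), robot_in(rmB)} ⊆ S  — applicable
  S \ del = {ball_in(b1,rmA), robot_in(rmB)}
  ∪ add   = {ball_in(b1,rmA), ball_in(b2,rmB), free(left), robot_in(rmB)}

== RESULT ==
["ball_in(b1,rmA)", "ball_in(b2,rmB)", "free(left)", "robot_in(rmB)"]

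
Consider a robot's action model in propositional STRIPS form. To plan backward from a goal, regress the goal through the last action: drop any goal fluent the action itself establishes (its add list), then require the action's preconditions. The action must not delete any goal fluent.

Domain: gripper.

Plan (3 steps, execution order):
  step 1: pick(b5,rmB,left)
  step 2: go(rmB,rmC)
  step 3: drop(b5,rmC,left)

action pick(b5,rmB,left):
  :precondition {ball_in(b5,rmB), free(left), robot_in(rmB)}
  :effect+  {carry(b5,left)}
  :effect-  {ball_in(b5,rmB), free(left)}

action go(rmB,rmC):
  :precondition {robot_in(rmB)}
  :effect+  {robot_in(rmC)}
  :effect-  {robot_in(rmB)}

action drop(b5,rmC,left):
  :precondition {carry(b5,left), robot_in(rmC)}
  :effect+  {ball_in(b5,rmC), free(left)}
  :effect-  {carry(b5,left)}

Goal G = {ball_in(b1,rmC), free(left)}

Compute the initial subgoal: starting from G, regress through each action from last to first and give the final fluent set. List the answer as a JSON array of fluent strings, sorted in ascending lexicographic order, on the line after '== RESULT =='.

Regress step by step:
  through step 3 (drop(b5,rmC,left)): drop {free(left)}, keep {ball_in(b1,rmC)}, require {carry(b5,left), robot_in(rmC)}
    → {ball_in(b1,rmC), carry(b5,left), robot_in(rmC)}
  through step 2 (go(rmB,rmC)): drop {robot_in(rmC)}, keep {ball_in(b1,rmC), carry(b5,left)}, require {robot_in(rmB)}
    → {ball_in(b1,rmC), carry(b5,left), robot_in(rmB)}
  through step 1 (pick(b5,rmB,left)): drop {carry(b5,left)}, keep {ball_in(b1,rmC), robot_in(rmB)}, require {ball_in(b5,rmB), free(left), robot_in(rmB)}
    → {ball_in(b1,rmC), ball_in(b5,rmB), free(left), robot_in(rmB)}

== RESULT ==
["ball_in(b1,rmC)", "ball_in(b5,rmB)", "free(left)", "robot_in(rmB)"]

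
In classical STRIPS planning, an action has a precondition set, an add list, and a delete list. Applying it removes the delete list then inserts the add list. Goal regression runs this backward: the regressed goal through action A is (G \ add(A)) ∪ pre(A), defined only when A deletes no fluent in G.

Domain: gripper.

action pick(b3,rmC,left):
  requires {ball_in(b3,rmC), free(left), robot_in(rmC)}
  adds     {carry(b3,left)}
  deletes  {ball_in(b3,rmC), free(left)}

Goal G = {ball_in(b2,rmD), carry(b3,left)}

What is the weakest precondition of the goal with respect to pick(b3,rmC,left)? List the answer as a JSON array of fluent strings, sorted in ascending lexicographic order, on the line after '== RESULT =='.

Regress:
  G ∩ del = {}  (empty — regression defined)
  G \ add = {ball_in(b2,rmD), carry(b3,left)} \ {carry(b3,left)} = {ball_in(b2,rmD)}
  ∪ pre   = {ball_in(b2,rmD)} ∪ {ball_in(b3,rmC), free(left), robot_in(rmC)}
          = {ball_in(b2,rmD), ball_in(b3,rmC), free(left), robot_in(rmC)}

== RESULT ==
["ball_in(b2,rmD)", "ball_in(b3,rmC)", "free(left)", "robot_in(rmC)"]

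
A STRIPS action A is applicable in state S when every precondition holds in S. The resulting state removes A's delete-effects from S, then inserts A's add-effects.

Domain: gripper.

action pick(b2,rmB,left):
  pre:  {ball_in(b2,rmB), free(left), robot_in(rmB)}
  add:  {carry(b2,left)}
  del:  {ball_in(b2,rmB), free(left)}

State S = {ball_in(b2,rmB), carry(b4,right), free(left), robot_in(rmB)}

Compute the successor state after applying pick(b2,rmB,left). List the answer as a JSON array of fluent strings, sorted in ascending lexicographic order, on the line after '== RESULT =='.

Compute (S \ del) ∪ add:
  pre ⊆ S: {ball_in(b2,rmB), free(left), robot_in(rmB)} ⊆ S  — applicable
  S \ del = {carry(b4,right), robot_in(rmB)}
  ∪ add   = {carry(b2,left), carry(b4,right), robot_in(rmB)}

== RESULT ==
["carry(b2,left)", "carry(b4,right)", "robot_in(rmB)"]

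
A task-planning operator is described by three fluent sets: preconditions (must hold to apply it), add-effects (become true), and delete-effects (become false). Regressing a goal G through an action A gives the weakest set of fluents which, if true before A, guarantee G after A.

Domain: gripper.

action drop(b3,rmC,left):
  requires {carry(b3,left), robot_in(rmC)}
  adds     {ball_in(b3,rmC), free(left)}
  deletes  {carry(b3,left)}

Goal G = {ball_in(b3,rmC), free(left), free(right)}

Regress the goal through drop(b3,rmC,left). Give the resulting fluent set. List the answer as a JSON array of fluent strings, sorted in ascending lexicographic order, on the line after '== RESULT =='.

Regress:
  G ∩ del = {}  (empty — regression defined)
  G \ add = {ball_in(b3,rmC), free(left), free(right)} \ {ball_in(b3,rmC), free(left)} = {free(right)}
  ∪ pre   = {free(right)} ∪ {carry(b3,left), robot_in(rmC)}
          = {carry(b3,left), free(right), robot_in(rmC)}

== RESULT ==
["carry(b3,left)", "free(right)", "robot_in(rmC)"]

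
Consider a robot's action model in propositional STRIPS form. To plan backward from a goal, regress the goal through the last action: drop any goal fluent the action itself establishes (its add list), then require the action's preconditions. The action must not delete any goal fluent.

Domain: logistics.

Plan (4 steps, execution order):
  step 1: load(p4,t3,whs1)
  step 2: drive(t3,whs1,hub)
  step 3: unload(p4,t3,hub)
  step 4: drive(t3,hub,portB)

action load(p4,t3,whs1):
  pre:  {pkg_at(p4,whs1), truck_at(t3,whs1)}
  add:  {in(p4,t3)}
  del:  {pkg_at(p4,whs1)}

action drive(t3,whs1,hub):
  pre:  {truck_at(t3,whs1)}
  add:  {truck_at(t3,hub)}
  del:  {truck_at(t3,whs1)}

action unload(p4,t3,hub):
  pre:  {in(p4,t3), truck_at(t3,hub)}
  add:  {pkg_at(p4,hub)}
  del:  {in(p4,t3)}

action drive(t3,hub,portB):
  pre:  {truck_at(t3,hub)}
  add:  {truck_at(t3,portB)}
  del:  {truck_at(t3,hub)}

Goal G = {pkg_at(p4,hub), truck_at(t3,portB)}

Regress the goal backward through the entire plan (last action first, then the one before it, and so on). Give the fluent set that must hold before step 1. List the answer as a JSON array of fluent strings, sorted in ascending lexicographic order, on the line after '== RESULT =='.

Work backward from the goal:
  through step 4 (drive(t3,hub,portB)): drop {truck_at(t3,portB)}, keep {pkg_at(p4,hub)}, require {truck_at(t3,hub)}
    → {pkg_at(p4,hub), truck_at(t3,hub)}
  through step 3 (unload(p4,t3,hub)): drop {pkg_at(p4,hub)}, keep {truck_at(t3,hub)}, require {in(p4,t3), truck_at(t3,hub)}
    → {in(p4,t3), truck_at(t3,hub)}
  through step 2 (drive(t3,whs1,hub)): drop {truck_at(t3,hub)}, keep {in(p4,t3)}, require {truck_at(t3,whs1)}
    → {in(p4,t3), truck_at(t3,whs1)}
  through step 1 (load(p4,t3,whs1)): drop {in(p4,t3)}, keep {truck_at(t3,whs1)}, require {pkg_at(p4,whs1), truck_at(t3,whs1)}
    → {pkg_at(p4,whs1), truck_at(t3,whs1)}

== RESULT ==
["pkg_at(p4,whs1)", "truck_at(t3,whs1)"]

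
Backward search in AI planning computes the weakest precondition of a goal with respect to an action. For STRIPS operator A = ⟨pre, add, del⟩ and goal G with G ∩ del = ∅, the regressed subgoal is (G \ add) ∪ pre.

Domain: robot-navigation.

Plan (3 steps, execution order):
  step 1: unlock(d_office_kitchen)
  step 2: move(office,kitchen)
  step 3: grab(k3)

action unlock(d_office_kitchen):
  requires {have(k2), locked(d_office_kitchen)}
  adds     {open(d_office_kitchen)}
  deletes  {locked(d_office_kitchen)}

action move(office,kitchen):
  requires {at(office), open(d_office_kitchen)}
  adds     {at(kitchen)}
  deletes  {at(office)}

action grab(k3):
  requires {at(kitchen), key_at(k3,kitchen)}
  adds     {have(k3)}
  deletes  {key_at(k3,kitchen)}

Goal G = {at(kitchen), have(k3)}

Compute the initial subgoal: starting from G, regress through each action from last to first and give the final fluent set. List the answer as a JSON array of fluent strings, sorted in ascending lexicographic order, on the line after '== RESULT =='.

Regress step by step:
  through step 3 (grab(k3)): drop {have(k3)}, keep {at(kitchen)}, require {at(kitchen), key_at(k3,kitchen)}
    → {at(kitchen), key_at(k3,kitchen)}
  through step 2 (move(office,kitchen)): drop {at(kitchen)}, keep {key_at(k3,kitchen)}, require {at(office), open(d_office_kitchen)}
    → {at(office), key_at(k3,kitchen), open(d_office_kitchen)}
  through step 1 (unlock(d_office_kitchen)): drop {open(d_office_kitchen)}, keep {at(office), key_at(k3,kitchen)}, require {have(k2), locked(d_office_kitchen)}
    → {at(office), have(k2), key_at(k3,kitchen), locked(d_office_kitchen)}

== RESULT ==
["at(office)", "have(k2)", "key_at(k3,kitchen)", "locked(d_office_kitchen)"]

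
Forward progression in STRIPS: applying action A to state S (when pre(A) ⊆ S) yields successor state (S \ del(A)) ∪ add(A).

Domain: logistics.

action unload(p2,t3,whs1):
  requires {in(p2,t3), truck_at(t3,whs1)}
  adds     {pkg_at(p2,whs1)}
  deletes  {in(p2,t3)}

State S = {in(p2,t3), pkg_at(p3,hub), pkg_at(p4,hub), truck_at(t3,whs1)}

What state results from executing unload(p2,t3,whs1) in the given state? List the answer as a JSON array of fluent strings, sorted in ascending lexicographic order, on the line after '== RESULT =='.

Progress:
  pre ⊆ S: {in(p2,t3), truck_at(t3,whs1)} ⊆ S  — applicable
  S \ del = {pkg_at(p3,hub), pkg_at(p4,hub), truck_at(t3,whs1)}
  ∪ add   = {pkg_at(p2,whs1), pkg_at(p3,hub), pkg_at(p4,hub), truck_at(t3,whs1)}

== RESULT ==
["pkg_at(p2,whs1)", "pkg_at(p3,hub)", "pkg_at(p4,hub)", "truck_at(t3,whs1)"]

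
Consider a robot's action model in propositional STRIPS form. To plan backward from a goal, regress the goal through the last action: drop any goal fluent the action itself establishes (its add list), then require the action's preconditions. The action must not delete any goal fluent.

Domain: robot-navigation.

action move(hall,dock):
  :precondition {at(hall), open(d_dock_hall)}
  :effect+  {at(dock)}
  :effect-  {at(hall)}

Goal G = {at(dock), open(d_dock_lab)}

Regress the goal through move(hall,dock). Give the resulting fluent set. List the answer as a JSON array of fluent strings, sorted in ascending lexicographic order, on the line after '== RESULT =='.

Regress:
  G ∩ del = {}  (empty — regression defined)
  G \ add = {at(dock), open(d_dock_lab)} \ {at(dock)} = {open(d_dock_lab)}
  ∪ pre   = {open(d_dock_lab)} ∪ {at(hall), open(d_dock_hall)}
          = {at(hall), open(d_dock_hall), open(d_dock_lab)}

== RESULT ==
["at(hall)", "open(d_dock_hall)", "open(d_dock_lab)"]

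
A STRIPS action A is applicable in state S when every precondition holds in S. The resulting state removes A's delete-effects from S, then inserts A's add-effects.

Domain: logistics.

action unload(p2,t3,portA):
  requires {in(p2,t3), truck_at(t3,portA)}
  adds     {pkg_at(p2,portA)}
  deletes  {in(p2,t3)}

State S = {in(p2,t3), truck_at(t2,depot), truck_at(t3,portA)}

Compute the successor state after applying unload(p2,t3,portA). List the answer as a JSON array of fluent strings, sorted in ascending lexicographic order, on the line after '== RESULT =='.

Compute (S \ del) ∪ add:
  pre ⊆ S: {in(p2,t3), truck_at(t3,portA)} ⊆ S  — applicable
  S \ del = {truck_at(t2,depot), truck_at(t3,portA)}
  ∪ add   = {pkg_at(p2,portA), truck_at(t2,depot), truck_at(t3,portA)}

== RESULT ==
["pkg_at(p2,portA)", "truck_at(t2,depot)", "truck_at(t3,portA)"]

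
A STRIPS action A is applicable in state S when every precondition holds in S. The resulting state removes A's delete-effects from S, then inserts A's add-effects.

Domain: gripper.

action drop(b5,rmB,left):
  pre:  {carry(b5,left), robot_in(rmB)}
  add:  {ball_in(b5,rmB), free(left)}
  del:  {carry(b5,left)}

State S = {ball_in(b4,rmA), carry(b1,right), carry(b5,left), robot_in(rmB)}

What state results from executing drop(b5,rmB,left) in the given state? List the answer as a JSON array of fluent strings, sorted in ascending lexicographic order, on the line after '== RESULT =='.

Progress:
  pre ⊆ S: {carry(b5,left), robot_in(rmB)} ⊆ S  — applicable
  S \ del = {ball_in(b4,rmA), carry(b1,right), robot_in(rmB)}
  ∪ add   = {ball_in(b4,rmA), ball_in(b5,rmB), carry(b1,right), free(left), robot_in(rmB)}

== RESULT ==
["ball_in(b4,rmA)", "ball_in(b5,rmB)", "carry(b1,right)", "free(left)", "robot_in(rmB)"]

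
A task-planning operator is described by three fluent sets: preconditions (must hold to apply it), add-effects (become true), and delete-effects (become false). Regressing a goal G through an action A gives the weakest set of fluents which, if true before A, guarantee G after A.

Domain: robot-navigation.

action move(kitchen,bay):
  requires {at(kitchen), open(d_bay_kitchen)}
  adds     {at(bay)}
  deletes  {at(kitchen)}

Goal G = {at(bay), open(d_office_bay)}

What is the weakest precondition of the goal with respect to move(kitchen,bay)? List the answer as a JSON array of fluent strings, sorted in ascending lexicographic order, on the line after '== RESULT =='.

Compute (G \ add) ∪ pre:
  G ∩ del = {}  (empty — regression defined)
  G \ add = {at(bay), open(d_office_bay)} \ {at(bay)} = {open(d_office_bay)}
  ∪ pre   = {open(d_office_bay)} ∪ {at(kitchen), open(d_bay_kitchen)}
          = {at(kitchen), open(d_bay_kitchen), open(d_office_bay)}

== RESULT ==
["at(kitchen)", "open(d_bay_kitchen)", "open(d_office_bay)"]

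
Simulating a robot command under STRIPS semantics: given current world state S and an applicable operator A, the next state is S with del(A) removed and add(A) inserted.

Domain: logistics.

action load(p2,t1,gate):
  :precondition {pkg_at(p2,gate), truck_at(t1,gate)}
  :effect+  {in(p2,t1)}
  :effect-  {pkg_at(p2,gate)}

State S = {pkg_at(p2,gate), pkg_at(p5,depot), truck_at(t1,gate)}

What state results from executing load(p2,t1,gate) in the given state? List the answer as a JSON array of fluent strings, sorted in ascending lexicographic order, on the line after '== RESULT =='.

Progress:
  pre ⊆ S: {pkg_at(p2,gate), truck_at(t1,gate)} ⊆ S  — applicable
  S \ del = {pkg_at(p5,depot), truck_at(t1,gate)}
  ∪ add   = {in(p2,t1), pkg_at(p5,depot), truck_at(t1,gate)}

== RESULT ==
["in(p2,t1)", "pkg_at(p5,depot)", "truck_at(t1,gate)"]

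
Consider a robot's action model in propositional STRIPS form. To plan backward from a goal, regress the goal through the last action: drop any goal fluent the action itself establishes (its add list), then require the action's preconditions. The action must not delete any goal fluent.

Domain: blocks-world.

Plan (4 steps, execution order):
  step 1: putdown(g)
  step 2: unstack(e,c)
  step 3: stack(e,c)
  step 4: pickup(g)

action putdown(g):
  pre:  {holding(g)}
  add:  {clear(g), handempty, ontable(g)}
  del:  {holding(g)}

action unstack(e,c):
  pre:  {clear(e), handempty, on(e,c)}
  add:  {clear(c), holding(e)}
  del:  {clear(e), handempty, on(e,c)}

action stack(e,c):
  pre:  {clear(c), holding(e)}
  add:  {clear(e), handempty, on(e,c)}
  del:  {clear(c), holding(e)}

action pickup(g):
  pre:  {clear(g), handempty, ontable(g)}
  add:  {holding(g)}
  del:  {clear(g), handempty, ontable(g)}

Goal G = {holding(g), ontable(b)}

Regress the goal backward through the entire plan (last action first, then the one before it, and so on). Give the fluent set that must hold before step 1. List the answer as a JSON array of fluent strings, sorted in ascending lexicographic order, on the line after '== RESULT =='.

Work backward from the goal:
  through step 4 (pickup(g)): drop {holding(g)}, keep {ontable(b)}, require {clear(g), handempty, ontable(g)}
    → {clear(g), handempty, ontable(b), ontable(g)}
  through step 3 (stack(e,c)): drop {handempty}, keep {clear(g), ontable(b), ontable(g)}, require {clear(c), holding(e)}
    → {clear(c), clear(g), holding(e), ontable(b), ontable(g)}
  through step 2 (unstack(e,c)): drop {clear(c), holding(e)}, keep {clear(g), ontable(b), ontable(g)}, require {clear(e), handempty, on(e,c)}
    → {clear(e), clear(g), handempty, on(e,c), ontable(b), ontable(g)}
  through step 1 (putdown(g)): drop {clear(g), handempty, ontable(g)}, keep {clear(e), on(e,c), ontable(b)}, require {holding(g)}
    → {clear(e), holding(g), on(e,c), ontable(b)}

== RESULT ==
["clear(e)", "holding(g)", "on(e,c)", "ontable(b)"]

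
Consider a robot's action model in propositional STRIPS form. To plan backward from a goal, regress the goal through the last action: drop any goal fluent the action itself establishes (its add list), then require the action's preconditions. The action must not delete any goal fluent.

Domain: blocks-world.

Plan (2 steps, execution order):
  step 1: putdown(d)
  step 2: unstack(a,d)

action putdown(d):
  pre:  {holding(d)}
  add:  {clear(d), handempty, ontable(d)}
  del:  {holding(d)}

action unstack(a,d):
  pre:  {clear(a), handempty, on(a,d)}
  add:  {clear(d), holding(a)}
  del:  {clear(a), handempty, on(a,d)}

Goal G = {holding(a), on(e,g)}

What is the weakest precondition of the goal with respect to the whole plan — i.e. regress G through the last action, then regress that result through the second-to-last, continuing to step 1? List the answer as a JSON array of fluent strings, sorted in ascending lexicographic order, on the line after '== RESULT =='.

Work backward from the goal:
  through step 2 (unstack(a,d)): drop {holding(a)}, keep {on(e,g)}, require {clear(a), handempty, on(a,d)}
    → {clear(a), handempty, on(a,d), on(e,g)}
  through step 1 (putdown(d)): drop {handempty}, keep {clear(a), on(a,d), on(e,g)}, require {holding(d)}
    → {clear(a), holding(d), on(a,d), on(e,g)}

== RESULT ==
["clear(a)", "holding(d)", "on(a,d)", "on(e,g)"]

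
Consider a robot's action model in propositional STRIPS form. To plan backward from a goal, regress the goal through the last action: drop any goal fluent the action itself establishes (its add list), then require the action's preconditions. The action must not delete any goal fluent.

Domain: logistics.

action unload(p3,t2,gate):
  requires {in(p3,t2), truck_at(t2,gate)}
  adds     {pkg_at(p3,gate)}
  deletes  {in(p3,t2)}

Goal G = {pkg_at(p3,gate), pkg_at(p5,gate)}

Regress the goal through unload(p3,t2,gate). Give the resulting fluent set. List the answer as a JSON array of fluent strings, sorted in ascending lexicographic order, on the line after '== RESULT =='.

Regress:
  G ∩ del = {}  (empty — regression defined)
  G \ add = {pkg_at(p3,gate), pkg_at(p5,gate)} \ {pkg_at(p3,gate)} = {pkg_at(p5,gate)}
  ∪ pre   = {pkg_at(p5,gate)} ∪ {in(p3,t2), truck_at(t2,gate)}
          = {in(p3,t2), pkg_at(p5,gate), truck_at(t2,gate)}

== RESULT ==
["in(p3,t2)", "pkg_at(p5,gate)", "truck_at(t2,gate)"]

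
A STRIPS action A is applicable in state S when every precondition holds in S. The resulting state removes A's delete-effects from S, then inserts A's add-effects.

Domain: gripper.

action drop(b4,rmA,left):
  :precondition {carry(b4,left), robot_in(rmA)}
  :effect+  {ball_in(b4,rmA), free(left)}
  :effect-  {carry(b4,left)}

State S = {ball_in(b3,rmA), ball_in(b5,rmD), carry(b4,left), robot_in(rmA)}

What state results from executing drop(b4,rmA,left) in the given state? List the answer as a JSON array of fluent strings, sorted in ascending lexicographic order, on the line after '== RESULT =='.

Progress:
  pre ⊆ S: {carry(b4,left), robot_in(rmA)} ⊆ S  — applicable
  S \ del = {ball_in(b3,rmA), ball_in(b5,rmD), robot_in(rmA)}
  ∪ add   = {ball_in(b3,rmA), ball_in(b4,rmA), ball_in(b5,rmD), free(left), robot_in(rmA)}

== RESULT ==
["ball_in(b3,rmA)", "ball_in(b4,rmA)", "ball_in(b5,rmD)", "free(left)", "robot_in(rmA)"]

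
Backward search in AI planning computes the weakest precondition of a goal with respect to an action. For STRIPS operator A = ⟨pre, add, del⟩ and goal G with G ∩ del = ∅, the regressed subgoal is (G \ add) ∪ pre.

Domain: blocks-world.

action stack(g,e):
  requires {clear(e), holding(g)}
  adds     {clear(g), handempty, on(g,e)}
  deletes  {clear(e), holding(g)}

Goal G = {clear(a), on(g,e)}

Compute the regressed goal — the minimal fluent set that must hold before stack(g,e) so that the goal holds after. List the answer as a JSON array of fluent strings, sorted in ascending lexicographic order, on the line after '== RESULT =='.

Regress:
  G ∩ del = {}  (empty — regression defined)
  G \ add = {clear(a), on(g,e)} \ {clear(g), handempty, on(g,e)} = {clear(a)}
  ∪ pre   = {clear(a)} ∪ {clear(e), holding(g)}
          = {clear(a), clear(e), holding(g)}

== RESULT ==
["clear(a)", "clear(e)", "holding(g)"]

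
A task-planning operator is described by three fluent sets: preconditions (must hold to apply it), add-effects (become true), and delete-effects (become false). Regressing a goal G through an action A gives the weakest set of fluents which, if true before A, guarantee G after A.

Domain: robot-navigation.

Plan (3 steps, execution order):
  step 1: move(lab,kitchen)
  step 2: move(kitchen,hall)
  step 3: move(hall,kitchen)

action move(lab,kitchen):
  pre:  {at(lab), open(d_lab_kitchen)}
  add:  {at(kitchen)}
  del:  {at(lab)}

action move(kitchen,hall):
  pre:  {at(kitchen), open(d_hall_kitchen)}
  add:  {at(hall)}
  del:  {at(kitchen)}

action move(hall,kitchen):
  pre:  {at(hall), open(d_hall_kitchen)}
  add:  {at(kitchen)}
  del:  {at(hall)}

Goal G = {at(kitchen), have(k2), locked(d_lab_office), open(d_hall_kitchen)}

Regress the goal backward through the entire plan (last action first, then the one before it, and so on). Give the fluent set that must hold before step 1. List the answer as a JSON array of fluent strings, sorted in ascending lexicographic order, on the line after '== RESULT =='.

Work backward from the goal:
  through step 3 (move(hall,kitchen)): drop {at(kitchen)}, keep {have(k2), locked(d_lab_office), open(d_hall_kitchen)}, require {at(hall), open(d_hall_kitchen)}
    → {at(hall), have(k2), locked(d_lab_office), open(d_hall_kitchen)}
  through step 2 (move(kitchen,hall)): drop {at(hall)}, keep {have(k2), locked(d_lab_office), open(d_hall_kitchen)}, require {at(kitchen), open(d_hall_kitchen)}
    → {at(kitchen), have(k2), locked(d_lab_office), open(d_hall_kitchen)}
  through step 1 (move(lab,kitchen)): drop {at(kitchen)}, keep {have(k2), locked(d_lab_office), open(d_hall_kitchen)}, require {at(lab), open(d_lab_kitchen)}
    → {at(lab), have(k2), locked(d_lab_office), open(d_hall_kitchen), open(d_lab_kitchen)}

== RESULT ==
["at(lab)", "have(k2)", "locked(d_lab_office)", "open(d_hall_kitchen)", "open(d_lab_kitchen)"]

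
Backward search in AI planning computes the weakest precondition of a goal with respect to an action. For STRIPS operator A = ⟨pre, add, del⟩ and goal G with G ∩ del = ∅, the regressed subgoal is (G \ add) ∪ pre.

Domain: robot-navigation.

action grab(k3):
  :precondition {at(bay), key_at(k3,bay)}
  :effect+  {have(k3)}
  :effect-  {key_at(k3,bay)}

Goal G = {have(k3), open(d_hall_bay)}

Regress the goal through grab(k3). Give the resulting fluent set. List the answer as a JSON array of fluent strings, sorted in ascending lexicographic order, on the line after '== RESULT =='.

Compute (G \ add) ∪ pre:
  G ∩ del = {}  (empty — regression defined)
  G \ add = {have(k3), open(d_hall_bay)} \ {have(k3)} = {open(d_hall_bay)}
  ∪ pre   = {open(d_hall_bay)} ∪ {at(bay), key_at(k3,bay)}
          = {at(bay), key_at(k3,bay), open(d_hall_bay)}

== RESULT ==
["at(bay)", "key_at(k3,bay)", "open(d_hall_bay)"]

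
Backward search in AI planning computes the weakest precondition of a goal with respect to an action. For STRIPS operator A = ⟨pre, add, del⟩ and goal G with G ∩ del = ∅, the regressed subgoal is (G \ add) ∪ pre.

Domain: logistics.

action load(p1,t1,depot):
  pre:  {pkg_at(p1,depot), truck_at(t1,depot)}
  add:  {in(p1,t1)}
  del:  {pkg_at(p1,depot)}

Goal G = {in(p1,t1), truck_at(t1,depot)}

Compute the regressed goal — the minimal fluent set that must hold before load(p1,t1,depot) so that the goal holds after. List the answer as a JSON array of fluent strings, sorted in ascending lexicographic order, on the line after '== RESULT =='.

Compute (G \ add) ∪ pre:
  G ∩ del = {}  (empty — regression defined)
  G \ add = {in(p1,t1), truck_at(t1,depot)} \ {in(p1,t1)} = {truck_at(t1,depot)}
  ∪ pre   = {truck_at(t1,depot)} ∪ {pkg_at(p1,depot), truck_at(t1,depot)}
          = {pkg_at(p1,depot), truck_at(t1,depot)}

== RESULT ==
["pkg_at(p1,depot)", "truck_at(t1,depot)"]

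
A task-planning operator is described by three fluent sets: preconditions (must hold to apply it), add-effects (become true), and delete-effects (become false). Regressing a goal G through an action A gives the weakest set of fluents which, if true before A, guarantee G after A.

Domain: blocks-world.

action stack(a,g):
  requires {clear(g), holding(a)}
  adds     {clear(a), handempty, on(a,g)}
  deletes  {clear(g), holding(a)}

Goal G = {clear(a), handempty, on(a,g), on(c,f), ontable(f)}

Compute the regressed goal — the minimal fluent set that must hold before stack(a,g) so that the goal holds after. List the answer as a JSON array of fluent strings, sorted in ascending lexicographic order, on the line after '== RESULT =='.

Regress:
  G ∩ del = {}  (empty — regression defined)
  G \ add = {clear(a), handempty, on(a,g), on(c,f), ontable(f)} \ {clear(a), handempty, on(a,g)} = {on(c,f), ontable(f)}
  ∪ pre   = {on(c,f), ontable(f)} ∪ {clear(g), holding(a)}
          = {clear(g), holding(a), on(c,f), ontable(f)}

== RESULT ==
["clear(g)", "holding(a)", "on(c,f)", "ontable(f)"]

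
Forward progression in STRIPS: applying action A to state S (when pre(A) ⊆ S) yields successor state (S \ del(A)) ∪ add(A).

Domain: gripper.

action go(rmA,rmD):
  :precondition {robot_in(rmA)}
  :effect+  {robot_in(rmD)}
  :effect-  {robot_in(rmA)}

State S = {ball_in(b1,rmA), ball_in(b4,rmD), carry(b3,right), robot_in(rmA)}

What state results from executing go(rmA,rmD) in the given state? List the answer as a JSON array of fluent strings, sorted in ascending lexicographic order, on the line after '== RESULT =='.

Progress:
  pre ⊆ S: {robot_in(rmA)} ⊆ S  — applicable
  S \ del = {ball_in(b1,rmA), ball_in(b4,rmD), carry(b3,right)}
  ∪ add   = {ball_in(b1,rmA), ball_in(b4,rmD), carry(b3,right), robot_in(rmD)}

== RESULT ==
["ball_in(b1,rmA)", "ball_in(b4,rmD)", "carry(b3,right)", "robot_in(rmD)"]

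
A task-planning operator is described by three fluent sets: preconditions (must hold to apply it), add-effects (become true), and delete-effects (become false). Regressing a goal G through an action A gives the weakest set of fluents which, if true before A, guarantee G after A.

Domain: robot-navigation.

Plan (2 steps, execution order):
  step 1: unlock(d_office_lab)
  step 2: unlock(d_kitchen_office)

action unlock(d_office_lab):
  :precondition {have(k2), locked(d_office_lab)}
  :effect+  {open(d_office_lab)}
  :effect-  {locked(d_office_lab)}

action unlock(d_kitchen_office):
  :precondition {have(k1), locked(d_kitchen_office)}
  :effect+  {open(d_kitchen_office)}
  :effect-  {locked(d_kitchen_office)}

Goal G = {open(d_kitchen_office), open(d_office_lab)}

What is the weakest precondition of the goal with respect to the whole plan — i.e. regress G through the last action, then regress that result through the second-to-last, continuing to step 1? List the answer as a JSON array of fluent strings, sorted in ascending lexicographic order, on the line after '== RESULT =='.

Work backward from the goal:
  through step 2 (unlock(d_kitchen_office)): drop {open(d_kitchen_office)}, keep {open(d_office_lab)}, require {have(k1), locked(d_kitchen_office)}
    → {have(k1), locked(d_kitchen_office), open(d_office_lab)}
  through step 1 (unlock(d_office_lab)): drop {open(d_office_lab)}, keep {have(k1), locked(d_kitchen_office)}, require {have(k2), locked(d_office_lab)}
    → {have(k1), have(k2), locked(d_kitchen_office), locked(d_office_lab)}

== RESULT ==
["have(k1)", "have(k2)", "locked(d_kitchen_office)", "locked(d_office_lab)"]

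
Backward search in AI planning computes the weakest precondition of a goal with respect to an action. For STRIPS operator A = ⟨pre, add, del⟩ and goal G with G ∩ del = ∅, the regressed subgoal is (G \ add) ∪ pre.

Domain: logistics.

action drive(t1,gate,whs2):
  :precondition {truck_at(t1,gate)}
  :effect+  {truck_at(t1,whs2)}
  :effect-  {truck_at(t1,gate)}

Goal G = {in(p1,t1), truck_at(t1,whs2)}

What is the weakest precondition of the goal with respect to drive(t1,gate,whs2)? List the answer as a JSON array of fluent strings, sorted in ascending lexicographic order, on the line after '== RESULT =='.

Compute (G \ add) ∪ pre:
  G ∩ del = {}  (empty — regression defined)
  G \ add = {in(p1,t1), truck_at(t1,whs2)} \ {truck_at(t1,whs2)} = {in(p1,t1)}
  ∪ pre   = {in(p1,t1)} ∪ {truck_at(t1,gate)}
          = {in(p1,t1), truck_at(t1,gate)}

== RESULT ==
["in(p1,t1)", "truck_at(t1,gate)"]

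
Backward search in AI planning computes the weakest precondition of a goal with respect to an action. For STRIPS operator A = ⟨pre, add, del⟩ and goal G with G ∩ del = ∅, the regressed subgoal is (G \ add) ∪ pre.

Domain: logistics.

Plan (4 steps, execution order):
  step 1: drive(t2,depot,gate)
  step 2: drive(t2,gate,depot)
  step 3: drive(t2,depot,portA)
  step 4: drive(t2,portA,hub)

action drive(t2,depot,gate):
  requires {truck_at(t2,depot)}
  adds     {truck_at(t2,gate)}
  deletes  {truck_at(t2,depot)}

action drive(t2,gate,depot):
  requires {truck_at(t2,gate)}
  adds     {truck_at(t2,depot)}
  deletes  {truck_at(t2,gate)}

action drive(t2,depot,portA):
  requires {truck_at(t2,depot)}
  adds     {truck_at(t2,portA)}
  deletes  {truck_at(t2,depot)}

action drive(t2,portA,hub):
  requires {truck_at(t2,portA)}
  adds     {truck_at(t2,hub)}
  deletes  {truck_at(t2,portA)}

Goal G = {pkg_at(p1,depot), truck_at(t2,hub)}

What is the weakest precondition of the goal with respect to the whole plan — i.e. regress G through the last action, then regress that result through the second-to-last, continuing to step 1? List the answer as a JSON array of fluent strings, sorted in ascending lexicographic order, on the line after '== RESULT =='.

Work backward from the goal:
  through step 4 (drive(t2,portA,hub)): drop {truck_at(t2,hub)}, keep {pkg_at(p1,depot)}, require {truck_at(t2,portA)}
    → {pkg_at(p1,depot), truck_at(t2,portA)}
  through step 3 (drive(t2,depot,portA)): drop {truck_at(t2,portA)}, keep {pkg_at(p1,depot)}, require {truck_at(t2,depot)}
    → {pkg_at(p1,depot), truck_at(t2,depot)}
  through step 2 (drive(t2,gate,depot)): drop {truck_at(t2,depot)}, keep {pkg_at(p1,depot)}, require {truck_at(t2,gate)}
    → {pkg_at(p1,depot), truck_at(t2,gate)}
  through step 1 (drive(t2,depot,gate)): drop {truck_at(t2,gate)}, keep {pkg_at(p1,depot)}, require {truck_at(t2,depot)}
    → {pkg_at(p1,depot), truck_at(t2,depot)}

== RESULT ==
["pkg_at(p1,depot)", "truck_at(t2,depot)"]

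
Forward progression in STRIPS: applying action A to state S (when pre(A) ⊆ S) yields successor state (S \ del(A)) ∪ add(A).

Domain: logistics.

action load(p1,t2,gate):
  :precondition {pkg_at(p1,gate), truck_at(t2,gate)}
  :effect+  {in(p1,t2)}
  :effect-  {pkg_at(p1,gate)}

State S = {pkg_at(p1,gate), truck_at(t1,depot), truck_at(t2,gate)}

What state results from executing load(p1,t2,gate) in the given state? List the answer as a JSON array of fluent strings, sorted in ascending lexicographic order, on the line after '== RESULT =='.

Compute (S \ del) ∪ add:
  pre ⊆ S: {pkg_at(p1,gate), truck_at(t2,gate)} ⊆ S  — applicable
  S \ del = {truck_at(t1,depot), truck_at(t2,gate)}
  ∪ add   = {in(p1,t2), truck_at(t1,depot), truck_at(t2,gate)}

== RESULT ==
["in(p1,t2)", "truck_at(t1,depot)", "truck_at(t2,gate)"]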